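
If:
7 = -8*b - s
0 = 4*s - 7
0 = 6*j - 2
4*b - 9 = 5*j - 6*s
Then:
No Solution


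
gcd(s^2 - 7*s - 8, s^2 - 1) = s + 1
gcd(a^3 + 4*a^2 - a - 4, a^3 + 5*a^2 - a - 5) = a^2 - 1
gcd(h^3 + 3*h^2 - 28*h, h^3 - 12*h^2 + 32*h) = h^2 - 4*h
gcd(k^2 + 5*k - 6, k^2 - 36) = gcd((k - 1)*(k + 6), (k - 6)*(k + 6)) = k + 6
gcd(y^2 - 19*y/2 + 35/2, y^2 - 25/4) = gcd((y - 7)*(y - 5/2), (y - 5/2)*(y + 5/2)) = y - 5/2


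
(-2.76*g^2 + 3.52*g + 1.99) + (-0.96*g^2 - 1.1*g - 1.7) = -3.72*g^2 + 2.42*g + 0.29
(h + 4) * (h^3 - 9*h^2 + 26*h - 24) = h^4 - 5*h^3 - 10*h^2 + 80*h - 96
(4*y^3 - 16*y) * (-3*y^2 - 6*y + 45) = -12*y^5 - 24*y^4 + 228*y^3 + 96*y^2 - 720*y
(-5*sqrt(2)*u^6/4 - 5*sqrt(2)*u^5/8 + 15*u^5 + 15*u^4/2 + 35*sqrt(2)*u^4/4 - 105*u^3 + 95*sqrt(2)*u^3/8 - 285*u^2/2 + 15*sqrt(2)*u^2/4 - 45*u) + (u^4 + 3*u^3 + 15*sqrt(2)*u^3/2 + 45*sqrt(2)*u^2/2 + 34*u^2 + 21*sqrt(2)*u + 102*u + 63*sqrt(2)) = -5*sqrt(2)*u^6/4 - 5*sqrt(2)*u^5/8 + 15*u^5 + 17*u^4/2 + 35*sqrt(2)*u^4/4 - 102*u^3 + 155*sqrt(2)*u^3/8 - 217*u^2/2 + 105*sqrt(2)*u^2/4 + 21*sqrt(2)*u + 57*u + 63*sqrt(2)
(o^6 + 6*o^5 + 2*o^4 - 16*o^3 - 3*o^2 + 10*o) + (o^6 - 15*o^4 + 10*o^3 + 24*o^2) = 2*o^6 + 6*o^5 - 13*o^4 - 6*o^3 + 21*o^2 + 10*o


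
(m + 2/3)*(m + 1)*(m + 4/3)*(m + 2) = m^4 + 5*m^3 + 80*m^2/9 + 20*m/3 + 16/9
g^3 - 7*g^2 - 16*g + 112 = (g - 7)*(g - 4)*(g + 4)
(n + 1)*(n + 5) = n^2 + 6*n + 5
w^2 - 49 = (w - 7)*(w + 7)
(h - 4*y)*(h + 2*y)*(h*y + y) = h^3*y - 2*h^2*y^2 + h^2*y - 8*h*y^3 - 2*h*y^2 - 8*y^3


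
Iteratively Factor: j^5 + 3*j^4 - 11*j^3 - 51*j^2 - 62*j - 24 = (j + 1)*(j^4 + 2*j^3 - 13*j^2 - 38*j - 24) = (j + 1)*(j + 2)*(j^3 - 13*j - 12) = (j + 1)^2*(j + 2)*(j^2 - j - 12) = (j - 4)*(j + 1)^2*(j + 2)*(j + 3)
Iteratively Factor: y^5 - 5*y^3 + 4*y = (y + 2)*(y^4 - 2*y^3 - y^2 + 2*y) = (y + 1)*(y + 2)*(y^3 - 3*y^2 + 2*y) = y*(y + 1)*(y + 2)*(y^2 - 3*y + 2) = y*(y - 2)*(y + 1)*(y + 2)*(y - 1)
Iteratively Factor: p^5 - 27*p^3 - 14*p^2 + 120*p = (p - 2)*(p^4 + 2*p^3 - 23*p^2 - 60*p) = (p - 5)*(p - 2)*(p^3 + 7*p^2 + 12*p) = (p - 5)*(p - 2)*(p + 3)*(p^2 + 4*p) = p*(p - 5)*(p - 2)*(p + 3)*(p + 4)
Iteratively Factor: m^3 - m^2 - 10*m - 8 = (m + 2)*(m^2 - 3*m - 4) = (m - 4)*(m + 2)*(m + 1)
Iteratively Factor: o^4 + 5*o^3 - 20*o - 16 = (o + 1)*(o^3 + 4*o^2 - 4*o - 16) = (o - 2)*(o + 1)*(o^2 + 6*o + 8) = (o - 2)*(o + 1)*(o + 4)*(o + 2)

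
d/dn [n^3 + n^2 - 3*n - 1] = 3*n^2 + 2*n - 3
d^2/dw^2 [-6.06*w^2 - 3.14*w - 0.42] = -12.1200000000000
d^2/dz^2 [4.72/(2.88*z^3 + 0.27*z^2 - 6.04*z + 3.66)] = (-(81.5616*z + 2.5488)*(2.88*z^3 + 0.27*z^2 - 6.04*z + 3.66) + 4.72*(8.64*z^2 + 0.54*z - 6.04)*(17.28*z^2 + 1.08*z - 12.08))/(2.88*z^3 + 0.27*z^2 - 6.04*z + 3.66)^3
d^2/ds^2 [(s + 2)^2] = 2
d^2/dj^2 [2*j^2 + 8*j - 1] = 4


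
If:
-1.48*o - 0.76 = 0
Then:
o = -0.51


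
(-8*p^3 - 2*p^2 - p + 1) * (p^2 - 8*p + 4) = -8*p^5 + 62*p^4 - 17*p^3 + p^2 - 12*p + 4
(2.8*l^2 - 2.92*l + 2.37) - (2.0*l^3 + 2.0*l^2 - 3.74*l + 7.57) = -2.0*l^3 + 0.8*l^2 + 0.82*l - 5.2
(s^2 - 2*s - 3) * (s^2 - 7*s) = s^4 - 9*s^3 + 11*s^2 + 21*s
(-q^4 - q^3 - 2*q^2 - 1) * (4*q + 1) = -4*q^5 - 5*q^4 - 9*q^3 - 2*q^2 - 4*q - 1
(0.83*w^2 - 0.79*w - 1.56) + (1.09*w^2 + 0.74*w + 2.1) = 1.92*w^2 - 0.05*w + 0.54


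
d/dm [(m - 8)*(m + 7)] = 2*m - 1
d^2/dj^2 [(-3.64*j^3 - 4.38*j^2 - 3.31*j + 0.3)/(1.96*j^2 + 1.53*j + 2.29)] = (-1.4210854715202e-14*j^5 - 2.8421709430404e-14*j^4 + 16.471896*j^3 + 48.349224*j^2 - 19.99368*j - 24.032322)/(7.529536*j^6 + 17.632944*j^5 + 40.156284*j^4 + 44.785089*j^3 + 46.917291*j^2 + 24.070419*j + 12.008989)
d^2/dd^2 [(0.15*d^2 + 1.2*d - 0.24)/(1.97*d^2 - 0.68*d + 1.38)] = (9.71604*d^3 - 8.035236*d^2 - 17.644896*d + 3.906456)/(7.645373*d^6 - 7.917036*d^5 + 18.79971*d^4 - 11.40632*d^3 + 13.16934*d^2 - 3.884976*d + 2.628072)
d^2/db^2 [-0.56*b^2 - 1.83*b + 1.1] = -1.12000000000000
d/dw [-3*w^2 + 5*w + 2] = 5 - 6*w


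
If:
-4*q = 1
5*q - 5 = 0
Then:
No Solution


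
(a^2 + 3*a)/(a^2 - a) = (a + 3)/(a - 1)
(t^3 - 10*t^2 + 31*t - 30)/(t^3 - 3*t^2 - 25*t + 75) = (t - 2)/(t + 5)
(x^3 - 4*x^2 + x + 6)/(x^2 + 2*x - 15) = (x^2 - x - 2)/(x + 5)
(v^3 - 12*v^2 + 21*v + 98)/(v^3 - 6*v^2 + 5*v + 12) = (v^3 - 12*v^2 + 21*v + 98)/(v^3 - 6*v^2 + 5*v + 12)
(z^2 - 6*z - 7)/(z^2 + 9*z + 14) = (z^2 - 6*z - 7)/(z^2 + 9*z + 14)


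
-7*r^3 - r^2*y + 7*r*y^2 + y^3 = (-r + y)*(r + y)*(7*r + y)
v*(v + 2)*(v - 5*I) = v^3 + 2*v^2 - 5*I*v^2 - 10*I*v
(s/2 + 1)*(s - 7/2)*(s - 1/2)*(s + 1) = s^4/2 - s^3/2 - 33*s^2/8 - 11*s/8 + 7/4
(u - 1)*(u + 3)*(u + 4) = u^3 + 6*u^2 + 5*u - 12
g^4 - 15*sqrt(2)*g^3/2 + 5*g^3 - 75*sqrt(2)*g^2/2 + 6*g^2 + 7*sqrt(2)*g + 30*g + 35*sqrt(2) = (g + 5)*(g - 7*sqrt(2))*(g - sqrt(2))*(g + sqrt(2)/2)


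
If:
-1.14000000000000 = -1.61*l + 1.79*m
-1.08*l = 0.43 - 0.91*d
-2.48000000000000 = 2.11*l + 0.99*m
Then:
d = -0.26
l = -0.62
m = -1.19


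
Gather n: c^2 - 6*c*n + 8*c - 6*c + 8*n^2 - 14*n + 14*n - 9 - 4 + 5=c^2 - 6*c*n + 2*c + 8*n^2 - 8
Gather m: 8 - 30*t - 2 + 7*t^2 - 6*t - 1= 7*t^2 - 36*t + 5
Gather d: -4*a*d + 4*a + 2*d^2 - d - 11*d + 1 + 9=4*a + 2*d^2 + d*(-4*a - 12) + 10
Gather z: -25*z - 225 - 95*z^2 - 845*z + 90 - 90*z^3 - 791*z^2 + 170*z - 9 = -90*z^3 - 886*z^2 - 700*z - 144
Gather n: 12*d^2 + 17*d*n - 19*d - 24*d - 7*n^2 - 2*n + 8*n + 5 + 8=12*d^2 - 43*d - 7*n^2 + n*(17*d + 6) + 13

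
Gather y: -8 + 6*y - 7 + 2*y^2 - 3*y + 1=2*y^2 + 3*y - 14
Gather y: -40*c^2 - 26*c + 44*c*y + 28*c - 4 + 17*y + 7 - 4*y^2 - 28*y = -40*c^2 + 2*c - 4*y^2 + y*(44*c - 11) + 3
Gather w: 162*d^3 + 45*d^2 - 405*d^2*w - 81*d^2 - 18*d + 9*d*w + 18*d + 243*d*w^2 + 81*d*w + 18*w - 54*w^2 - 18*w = 162*d^3 - 36*d^2 + w^2*(243*d - 54) + w*(-405*d^2 + 90*d)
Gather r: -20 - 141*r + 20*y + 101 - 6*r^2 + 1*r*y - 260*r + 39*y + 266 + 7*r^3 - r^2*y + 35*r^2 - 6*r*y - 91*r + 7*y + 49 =7*r^3 + r^2*(29 - y) + r*(-5*y - 492) + 66*y + 396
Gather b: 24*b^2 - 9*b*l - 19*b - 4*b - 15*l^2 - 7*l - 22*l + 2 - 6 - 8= 24*b^2 + b*(-9*l - 23) - 15*l^2 - 29*l - 12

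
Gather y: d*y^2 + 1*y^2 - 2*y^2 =y^2*(d - 1)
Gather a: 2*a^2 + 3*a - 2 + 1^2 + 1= 2*a^2 + 3*a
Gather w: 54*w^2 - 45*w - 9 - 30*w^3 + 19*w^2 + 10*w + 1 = -30*w^3 + 73*w^2 - 35*w - 8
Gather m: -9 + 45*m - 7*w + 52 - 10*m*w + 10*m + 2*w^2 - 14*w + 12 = m*(55 - 10*w) + 2*w^2 - 21*w + 55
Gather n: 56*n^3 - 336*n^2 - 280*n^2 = 56*n^3 - 616*n^2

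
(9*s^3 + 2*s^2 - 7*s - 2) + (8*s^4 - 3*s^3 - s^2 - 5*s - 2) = 8*s^4 + 6*s^3 + s^2 - 12*s - 4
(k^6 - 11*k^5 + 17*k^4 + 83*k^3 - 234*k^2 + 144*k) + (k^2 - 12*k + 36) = k^6 - 11*k^5 + 17*k^4 + 83*k^3 - 233*k^2 + 132*k + 36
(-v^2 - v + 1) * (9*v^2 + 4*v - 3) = -9*v^4 - 13*v^3 + 8*v^2 + 7*v - 3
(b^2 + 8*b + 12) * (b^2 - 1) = b^4 + 8*b^3 + 11*b^2 - 8*b - 12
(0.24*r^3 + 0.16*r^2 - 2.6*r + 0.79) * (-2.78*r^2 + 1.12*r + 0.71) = -0.6672*r^5 - 0.176*r^4 + 7.5776*r^3 - 4.9946*r^2 - 0.9612*r + 0.5609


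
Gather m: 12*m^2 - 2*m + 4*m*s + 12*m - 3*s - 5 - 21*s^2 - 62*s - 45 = 12*m^2 + m*(4*s + 10) - 21*s^2 - 65*s - 50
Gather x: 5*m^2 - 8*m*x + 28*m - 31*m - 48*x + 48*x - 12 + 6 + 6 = 5*m^2 - 8*m*x - 3*m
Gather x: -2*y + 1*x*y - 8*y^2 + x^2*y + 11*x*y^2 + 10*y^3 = x^2*y + x*(11*y^2 + y) + 10*y^3 - 8*y^2 - 2*y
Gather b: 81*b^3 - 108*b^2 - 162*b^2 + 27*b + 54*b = 81*b^3 - 270*b^2 + 81*b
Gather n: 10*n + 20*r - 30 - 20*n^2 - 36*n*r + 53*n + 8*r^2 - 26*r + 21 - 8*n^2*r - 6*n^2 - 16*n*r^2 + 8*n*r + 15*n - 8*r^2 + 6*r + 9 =n^2*(-8*r - 26) + n*(-16*r^2 - 28*r + 78)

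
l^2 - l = l*(l - 1)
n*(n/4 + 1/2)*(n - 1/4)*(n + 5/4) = n^4/4 + 3*n^3/4 + 27*n^2/64 - 5*n/32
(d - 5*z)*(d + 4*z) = d^2 - d*z - 20*z^2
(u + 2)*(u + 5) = u^2 + 7*u + 10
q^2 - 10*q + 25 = (q - 5)^2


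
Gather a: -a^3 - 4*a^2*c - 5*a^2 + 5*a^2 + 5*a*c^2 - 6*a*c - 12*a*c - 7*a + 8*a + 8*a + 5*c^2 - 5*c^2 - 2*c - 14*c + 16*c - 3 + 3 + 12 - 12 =-a^3 - 4*a^2*c + a*(5*c^2 - 18*c + 9)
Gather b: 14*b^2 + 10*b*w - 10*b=14*b^2 + b*(10*w - 10)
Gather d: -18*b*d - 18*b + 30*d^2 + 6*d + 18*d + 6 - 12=-18*b + 30*d^2 + d*(24 - 18*b) - 6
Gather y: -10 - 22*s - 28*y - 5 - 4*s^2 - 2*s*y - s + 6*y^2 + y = -4*s^2 - 23*s + 6*y^2 + y*(-2*s - 27) - 15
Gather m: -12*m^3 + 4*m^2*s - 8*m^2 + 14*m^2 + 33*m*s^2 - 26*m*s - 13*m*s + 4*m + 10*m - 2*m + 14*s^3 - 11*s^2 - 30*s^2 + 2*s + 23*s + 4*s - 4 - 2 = -12*m^3 + m^2*(4*s + 6) + m*(33*s^2 - 39*s + 12) + 14*s^3 - 41*s^2 + 29*s - 6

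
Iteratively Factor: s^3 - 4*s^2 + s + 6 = (s + 1)*(s^2 - 5*s + 6) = (s - 2)*(s + 1)*(s - 3)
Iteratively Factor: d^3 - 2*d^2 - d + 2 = (d - 1)*(d^2 - d - 2) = (d - 1)*(d + 1)*(d - 2)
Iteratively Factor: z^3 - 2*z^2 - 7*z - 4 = (z + 1)*(z^2 - 3*z - 4) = (z + 1)^2*(z - 4)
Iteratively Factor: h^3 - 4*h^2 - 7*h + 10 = (h + 2)*(h^2 - 6*h + 5) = (h - 5)*(h + 2)*(h - 1)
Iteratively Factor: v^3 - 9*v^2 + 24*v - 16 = (v - 1)*(v^2 - 8*v + 16) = (v - 4)*(v - 1)*(v - 4)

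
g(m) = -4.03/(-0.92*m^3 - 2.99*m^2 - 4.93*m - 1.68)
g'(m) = -4.03*(2.76*m^2 + 5.98*m + 4.93)/(-0.92*m^3 - 2.99*m^2 - 4.93*m - 1.68)^2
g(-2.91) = -0.40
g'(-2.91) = -0.44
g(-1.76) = -1.47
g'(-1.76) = -1.57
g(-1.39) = -2.16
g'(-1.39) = -2.26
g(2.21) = 0.11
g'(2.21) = -0.09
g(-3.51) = -0.22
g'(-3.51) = -0.21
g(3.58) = 0.04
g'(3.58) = -0.02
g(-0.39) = 25.59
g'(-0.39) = -490.20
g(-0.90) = -4.01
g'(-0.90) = -7.11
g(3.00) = 0.06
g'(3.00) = -0.04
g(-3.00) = -0.37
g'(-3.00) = -0.39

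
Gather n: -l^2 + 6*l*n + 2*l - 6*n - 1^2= -l^2 + 2*l + n*(6*l - 6) - 1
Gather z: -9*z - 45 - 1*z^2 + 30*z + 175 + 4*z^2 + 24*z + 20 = 3*z^2 + 45*z + 150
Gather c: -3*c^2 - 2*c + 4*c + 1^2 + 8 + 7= -3*c^2 + 2*c + 16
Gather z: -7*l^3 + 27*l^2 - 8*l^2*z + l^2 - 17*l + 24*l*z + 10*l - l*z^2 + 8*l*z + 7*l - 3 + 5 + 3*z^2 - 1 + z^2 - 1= -7*l^3 + 28*l^2 + z^2*(4 - l) + z*(-8*l^2 + 32*l)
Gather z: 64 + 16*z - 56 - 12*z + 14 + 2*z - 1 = 6*z + 21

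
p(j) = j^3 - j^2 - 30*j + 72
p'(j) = 3*j^2 - 2*j - 30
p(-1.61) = 113.53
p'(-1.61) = -19.00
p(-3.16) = 125.26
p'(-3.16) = 6.28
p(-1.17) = 104.13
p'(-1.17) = -23.55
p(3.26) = -1.78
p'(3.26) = -4.64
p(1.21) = 36.01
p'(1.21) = -28.03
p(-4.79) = 82.85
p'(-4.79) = 48.41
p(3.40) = -2.26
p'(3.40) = -2.12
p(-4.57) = 92.77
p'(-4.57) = 41.79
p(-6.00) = 0.00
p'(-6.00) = 90.00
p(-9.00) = -468.00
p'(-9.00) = 231.00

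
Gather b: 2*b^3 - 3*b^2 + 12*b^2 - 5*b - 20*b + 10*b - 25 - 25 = 2*b^3 + 9*b^2 - 15*b - 50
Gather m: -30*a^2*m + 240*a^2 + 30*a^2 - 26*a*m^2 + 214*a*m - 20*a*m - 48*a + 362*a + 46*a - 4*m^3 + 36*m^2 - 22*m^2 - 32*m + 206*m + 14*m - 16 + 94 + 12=270*a^2 + 360*a - 4*m^3 + m^2*(14 - 26*a) + m*(-30*a^2 + 194*a + 188) + 90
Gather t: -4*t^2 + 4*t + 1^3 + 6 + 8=-4*t^2 + 4*t + 15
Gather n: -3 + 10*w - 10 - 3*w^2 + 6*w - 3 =-3*w^2 + 16*w - 16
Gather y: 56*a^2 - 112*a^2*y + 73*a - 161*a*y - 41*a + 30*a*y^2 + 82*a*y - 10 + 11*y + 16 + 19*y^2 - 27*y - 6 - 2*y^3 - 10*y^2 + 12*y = 56*a^2 + 32*a - 2*y^3 + y^2*(30*a + 9) + y*(-112*a^2 - 79*a - 4)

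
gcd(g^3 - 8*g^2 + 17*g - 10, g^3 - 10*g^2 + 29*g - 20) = g^2 - 6*g + 5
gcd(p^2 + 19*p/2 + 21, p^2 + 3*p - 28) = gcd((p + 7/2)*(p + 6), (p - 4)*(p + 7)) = 1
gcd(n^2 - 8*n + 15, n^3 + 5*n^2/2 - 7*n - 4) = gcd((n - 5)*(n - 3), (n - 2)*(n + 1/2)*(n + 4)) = 1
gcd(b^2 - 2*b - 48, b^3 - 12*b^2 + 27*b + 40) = b - 8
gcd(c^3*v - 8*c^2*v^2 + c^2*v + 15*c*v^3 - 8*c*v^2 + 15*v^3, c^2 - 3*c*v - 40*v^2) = 1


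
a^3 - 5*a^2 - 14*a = a*(a - 7)*(a + 2)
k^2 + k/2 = k*(k + 1/2)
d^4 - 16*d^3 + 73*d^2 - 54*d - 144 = (d - 8)*(d - 6)*(d - 3)*(d + 1)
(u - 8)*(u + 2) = u^2 - 6*u - 16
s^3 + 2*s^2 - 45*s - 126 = (s - 7)*(s + 3)*(s + 6)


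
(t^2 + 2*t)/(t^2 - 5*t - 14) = t/(t - 7)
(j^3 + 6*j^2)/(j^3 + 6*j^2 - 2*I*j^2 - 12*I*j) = j/(j - 2*I)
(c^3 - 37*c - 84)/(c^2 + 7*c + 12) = c - 7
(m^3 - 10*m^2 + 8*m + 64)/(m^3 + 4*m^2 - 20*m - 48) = (m - 8)/(m + 6)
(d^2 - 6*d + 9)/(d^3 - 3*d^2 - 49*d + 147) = (d - 3)/(d^2 - 49)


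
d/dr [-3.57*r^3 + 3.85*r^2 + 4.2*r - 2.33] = -10.71*r^2 + 7.7*r + 4.2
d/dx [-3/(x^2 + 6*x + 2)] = 6*(x + 3)/(x^2 + 6*x + 2)^2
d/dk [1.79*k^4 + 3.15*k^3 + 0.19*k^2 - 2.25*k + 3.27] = 7.16*k^3 + 9.45*k^2 + 0.38*k - 2.25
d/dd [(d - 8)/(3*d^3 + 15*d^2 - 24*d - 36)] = (d^3 + 5*d^2 - 8*d - (d - 8)*(3*d^2 + 10*d - 8) - 12)/(3*(d^3 + 5*d^2 - 8*d - 12)^2)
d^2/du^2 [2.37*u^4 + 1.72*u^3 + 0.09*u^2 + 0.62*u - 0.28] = 28.44*u^2 + 10.32*u + 0.18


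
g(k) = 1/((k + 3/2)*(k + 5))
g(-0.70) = 0.29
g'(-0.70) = -0.43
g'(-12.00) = 0.00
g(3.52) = 0.02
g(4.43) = 0.02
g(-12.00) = 0.01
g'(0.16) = -0.09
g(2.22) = 0.04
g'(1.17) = -0.03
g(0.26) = 0.11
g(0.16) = 0.12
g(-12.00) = 0.01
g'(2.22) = -0.02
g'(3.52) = -0.01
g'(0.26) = -0.08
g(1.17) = 0.06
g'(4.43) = -0.00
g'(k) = -1/((k + 3/2)*(k + 5)^2) - 1/((k + 3/2)^2*(k + 5))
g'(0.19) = -0.09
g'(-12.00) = 0.00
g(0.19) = 0.11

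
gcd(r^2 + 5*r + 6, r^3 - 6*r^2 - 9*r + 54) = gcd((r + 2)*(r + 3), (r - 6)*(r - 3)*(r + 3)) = r + 3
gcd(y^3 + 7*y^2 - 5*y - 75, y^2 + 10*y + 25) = y^2 + 10*y + 25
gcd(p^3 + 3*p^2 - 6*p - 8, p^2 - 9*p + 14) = p - 2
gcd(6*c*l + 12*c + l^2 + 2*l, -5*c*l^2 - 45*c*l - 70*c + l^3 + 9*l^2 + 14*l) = l + 2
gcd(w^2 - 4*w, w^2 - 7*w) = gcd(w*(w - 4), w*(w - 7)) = w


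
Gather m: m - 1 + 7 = m + 6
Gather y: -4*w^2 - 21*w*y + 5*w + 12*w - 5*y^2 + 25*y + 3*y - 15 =-4*w^2 + 17*w - 5*y^2 + y*(28 - 21*w) - 15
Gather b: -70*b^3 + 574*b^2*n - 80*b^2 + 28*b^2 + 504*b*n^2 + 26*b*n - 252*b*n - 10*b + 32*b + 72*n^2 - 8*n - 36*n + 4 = -70*b^3 + b^2*(574*n - 52) + b*(504*n^2 - 226*n + 22) + 72*n^2 - 44*n + 4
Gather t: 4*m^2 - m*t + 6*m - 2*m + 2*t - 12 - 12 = 4*m^2 + 4*m + t*(2 - m) - 24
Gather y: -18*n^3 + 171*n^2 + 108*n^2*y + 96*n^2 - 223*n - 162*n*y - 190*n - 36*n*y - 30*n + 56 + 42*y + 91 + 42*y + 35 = -18*n^3 + 267*n^2 - 443*n + y*(108*n^2 - 198*n + 84) + 182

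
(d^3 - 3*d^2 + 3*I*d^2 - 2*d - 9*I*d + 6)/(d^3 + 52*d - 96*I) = (d^3 + 3*d^2*(-1 + I) - d*(2 + 9*I) + 6)/(d^3 + 52*d - 96*I)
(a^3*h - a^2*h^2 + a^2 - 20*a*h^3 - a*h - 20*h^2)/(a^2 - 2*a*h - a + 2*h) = (a^3*h - a^2*h^2 + a^2 - 20*a*h^3 - a*h - 20*h^2)/(a^2 - 2*a*h - a + 2*h)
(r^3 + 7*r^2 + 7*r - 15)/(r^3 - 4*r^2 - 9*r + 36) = (r^2 + 4*r - 5)/(r^2 - 7*r + 12)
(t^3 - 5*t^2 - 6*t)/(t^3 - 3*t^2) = (t^2 - 5*t - 6)/(t*(t - 3))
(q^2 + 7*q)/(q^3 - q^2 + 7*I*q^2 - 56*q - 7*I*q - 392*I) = q/(q^2 + q*(-8 + 7*I) - 56*I)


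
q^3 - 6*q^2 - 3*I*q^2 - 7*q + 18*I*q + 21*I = (q - 7)*(q + 1)*(q - 3*I)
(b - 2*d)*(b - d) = b^2 - 3*b*d + 2*d^2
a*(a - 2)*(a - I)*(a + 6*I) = a^4 - 2*a^3 + 5*I*a^3 + 6*a^2 - 10*I*a^2 - 12*a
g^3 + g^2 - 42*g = g*(g - 6)*(g + 7)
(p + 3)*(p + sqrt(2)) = p^2 + sqrt(2)*p + 3*p + 3*sqrt(2)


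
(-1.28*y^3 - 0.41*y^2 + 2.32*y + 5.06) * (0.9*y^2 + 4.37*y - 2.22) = -1.152*y^5 - 5.9626*y^4 + 3.1379*y^3 + 15.6026*y^2 + 16.9618*y - 11.2332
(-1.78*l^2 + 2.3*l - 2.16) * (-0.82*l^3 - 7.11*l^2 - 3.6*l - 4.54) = 1.4596*l^5 + 10.7698*l^4 - 8.1738*l^3 + 15.1588*l^2 - 2.666*l + 9.8064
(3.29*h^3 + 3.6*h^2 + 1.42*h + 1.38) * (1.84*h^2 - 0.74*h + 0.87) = 6.0536*h^5 + 4.1894*h^4 + 2.8111*h^3 + 4.6204*h^2 + 0.2142*h + 1.2006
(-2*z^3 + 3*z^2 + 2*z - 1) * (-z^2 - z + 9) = 2*z^5 - z^4 - 23*z^3 + 26*z^2 + 19*z - 9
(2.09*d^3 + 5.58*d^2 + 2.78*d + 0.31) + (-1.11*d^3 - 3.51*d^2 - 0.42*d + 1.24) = 0.98*d^3 + 2.07*d^2 + 2.36*d + 1.55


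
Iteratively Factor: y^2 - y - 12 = (y + 3)*(y - 4)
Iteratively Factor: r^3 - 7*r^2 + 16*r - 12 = (r - 2)*(r^2 - 5*r + 6) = (r - 2)^2*(r - 3)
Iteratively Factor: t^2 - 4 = (t - 2)*(t + 2)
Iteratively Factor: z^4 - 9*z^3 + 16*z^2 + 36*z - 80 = (z - 5)*(z^3 - 4*z^2 - 4*z + 16) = (z - 5)*(z + 2)*(z^2 - 6*z + 8) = (z - 5)*(z - 4)*(z + 2)*(z - 2)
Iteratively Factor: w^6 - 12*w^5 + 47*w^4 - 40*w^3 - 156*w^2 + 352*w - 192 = (w - 1)*(w^5 - 11*w^4 + 36*w^3 - 4*w^2 - 160*w + 192) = (w - 2)*(w - 1)*(w^4 - 9*w^3 + 18*w^2 + 32*w - 96) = (w - 4)*(w - 2)*(w - 1)*(w^3 - 5*w^2 - 2*w + 24) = (w - 4)*(w - 3)*(w - 2)*(w - 1)*(w^2 - 2*w - 8) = (w - 4)^2*(w - 3)*(w - 2)*(w - 1)*(w + 2)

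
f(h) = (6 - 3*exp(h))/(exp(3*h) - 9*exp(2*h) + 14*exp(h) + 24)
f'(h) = (6 - 3*exp(h))*(-3*exp(3*h) + 18*exp(2*h) - 14*exp(h))/(exp(3*h) - 9*exp(2*h) + 14*exp(h) + 24)^2 - 3*exp(h)/(exp(3*h) - 9*exp(2*h) + 14*exp(h) + 24) = 3*((exp(h) - 2)*(3*exp(2*h) - 18*exp(h) + 14) - exp(3*h) + 9*exp(2*h) - 14*exp(h) - 24)*exp(h)/(exp(3*h) - 9*exp(2*h) + 14*exp(h) + 24)^2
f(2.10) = -0.22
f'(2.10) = 1.18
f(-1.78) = 0.21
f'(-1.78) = -0.03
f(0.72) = -0.01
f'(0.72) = -0.27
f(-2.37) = 0.23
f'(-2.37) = -0.02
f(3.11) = -0.01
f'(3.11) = 0.02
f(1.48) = 2.11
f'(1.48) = -15.65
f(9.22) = -0.00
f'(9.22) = 0.00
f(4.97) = -0.00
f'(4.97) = 0.00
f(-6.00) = 0.25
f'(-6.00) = 0.00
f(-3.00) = 0.24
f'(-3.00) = -0.01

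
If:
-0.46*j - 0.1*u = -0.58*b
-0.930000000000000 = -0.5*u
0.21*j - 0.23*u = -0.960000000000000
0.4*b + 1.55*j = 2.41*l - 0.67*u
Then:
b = -1.69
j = -2.53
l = -1.39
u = 1.86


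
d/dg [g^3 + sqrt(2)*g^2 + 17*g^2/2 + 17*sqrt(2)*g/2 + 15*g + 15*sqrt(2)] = 3*g^2 + 2*sqrt(2)*g + 17*g + 17*sqrt(2)/2 + 15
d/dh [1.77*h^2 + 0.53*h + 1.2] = 3.54*h + 0.53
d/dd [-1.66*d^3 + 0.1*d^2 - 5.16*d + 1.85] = -4.98*d^2 + 0.2*d - 5.16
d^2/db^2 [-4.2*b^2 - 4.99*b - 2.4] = -8.40000000000000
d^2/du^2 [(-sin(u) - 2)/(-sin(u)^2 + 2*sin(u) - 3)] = (-sin(u)^5 - 10*sin(u)^4 + 32*sin(u)^3 + 22*sin(u)^2 - 63*sin(u) + 16)/(sin(u)^2 - 2*sin(u) + 3)^3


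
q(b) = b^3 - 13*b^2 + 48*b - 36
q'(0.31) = 40.23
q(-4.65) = -640.84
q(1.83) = 14.43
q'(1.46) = 16.43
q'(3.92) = -7.82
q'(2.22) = 5.07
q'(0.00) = 48.00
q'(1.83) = 10.47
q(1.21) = 4.82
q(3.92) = 12.63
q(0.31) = -22.34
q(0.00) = -36.00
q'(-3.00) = 153.00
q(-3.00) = -324.00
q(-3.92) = -484.16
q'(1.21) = 20.93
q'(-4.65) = 233.77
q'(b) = 3*b^2 - 26*b + 48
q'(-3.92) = 196.02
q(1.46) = 9.48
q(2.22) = 17.43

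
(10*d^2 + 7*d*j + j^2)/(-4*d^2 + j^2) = (-5*d - j)/(2*d - j)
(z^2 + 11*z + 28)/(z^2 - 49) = (z + 4)/(z - 7)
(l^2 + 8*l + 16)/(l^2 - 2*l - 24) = (l + 4)/(l - 6)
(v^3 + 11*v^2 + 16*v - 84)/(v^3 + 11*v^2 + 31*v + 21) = (v^2 + 4*v - 12)/(v^2 + 4*v + 3)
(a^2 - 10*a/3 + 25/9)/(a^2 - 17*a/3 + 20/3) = (a - 5/3)/(a - 4)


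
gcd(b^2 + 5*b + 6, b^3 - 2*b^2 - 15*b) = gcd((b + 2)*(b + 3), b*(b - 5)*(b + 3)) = b + 3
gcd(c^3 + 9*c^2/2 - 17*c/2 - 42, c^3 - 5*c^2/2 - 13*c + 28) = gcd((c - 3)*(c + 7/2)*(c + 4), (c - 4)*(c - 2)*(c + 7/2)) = c + 7/2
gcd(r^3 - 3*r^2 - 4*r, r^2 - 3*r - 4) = r^2 - 3*r - 4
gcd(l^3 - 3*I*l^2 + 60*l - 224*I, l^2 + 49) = l - 7*I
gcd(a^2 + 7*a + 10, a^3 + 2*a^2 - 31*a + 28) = 1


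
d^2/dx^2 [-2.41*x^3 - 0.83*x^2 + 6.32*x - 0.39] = -14.46*x - 1.66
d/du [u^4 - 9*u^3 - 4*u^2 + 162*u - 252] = 4*u^3 - 27*u^2 - 8*u + 162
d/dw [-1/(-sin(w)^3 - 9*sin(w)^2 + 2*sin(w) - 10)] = (-3*sin(w)^2 - 18*sin(w) + 2)*cos(w)/(sin(w)^3 + 9*sin(w)^2 - 2*sin(w) + 10)^2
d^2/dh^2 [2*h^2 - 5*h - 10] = 4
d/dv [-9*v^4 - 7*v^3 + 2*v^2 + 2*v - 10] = -36*v^3 - 21*v^2 + 4*v + 2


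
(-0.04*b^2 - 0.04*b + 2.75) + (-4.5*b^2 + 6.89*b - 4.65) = -4.54*b^2 + 6.85*b - 1.9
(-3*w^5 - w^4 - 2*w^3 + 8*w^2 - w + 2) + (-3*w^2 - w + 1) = -3*w^5 - w^4 - 2*w^3 + 5*w^2 - 2*w + 3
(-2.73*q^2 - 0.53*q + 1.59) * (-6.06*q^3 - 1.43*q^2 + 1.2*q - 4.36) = 16.5438*q^5 + 7.1157*q^4 - 12.1535*q^3 + 8.9931*q^2 + 4.2188*q - 6.9324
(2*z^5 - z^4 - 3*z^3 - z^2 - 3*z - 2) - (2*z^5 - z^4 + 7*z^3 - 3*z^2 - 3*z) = -10*z^3 + 2*z^2 - 2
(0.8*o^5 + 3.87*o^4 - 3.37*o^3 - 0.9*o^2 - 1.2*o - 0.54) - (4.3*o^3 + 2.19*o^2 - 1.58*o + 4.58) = 0.8*o^5 + 3.87*o^4 - 7.67*o^3 - 3.09*o^2 + 0.38*o - 5.12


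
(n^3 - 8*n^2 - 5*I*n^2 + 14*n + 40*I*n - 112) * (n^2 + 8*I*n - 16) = n^5 - 8*n^4 + 3*I*n^4 + 38*n^3 - 24*I*n^3 - 304*n^2 + 192*I*n^2 - 224*n - 1536*I*n + 1792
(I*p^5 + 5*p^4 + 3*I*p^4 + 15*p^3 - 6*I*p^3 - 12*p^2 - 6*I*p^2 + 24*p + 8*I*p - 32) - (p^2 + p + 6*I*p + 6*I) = I*p^5 + 5*p^4 + 3*I*p^4 + 15*p^3 - 6*I*p^3 - 13*p^2 - 6*I*p^2 + 23*p + 2*I*p - 32 - 6*I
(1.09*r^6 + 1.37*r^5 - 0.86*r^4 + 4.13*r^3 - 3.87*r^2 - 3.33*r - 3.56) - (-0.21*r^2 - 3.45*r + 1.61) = 1.09*r^6 + 1.37*r^5 - 0.86*r^4 + 4.13*r^3 - 3.66*r^2 + 0.12*r - 5.17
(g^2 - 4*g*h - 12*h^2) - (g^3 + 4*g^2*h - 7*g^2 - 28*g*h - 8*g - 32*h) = -g^3 - 4*g^2*h + 8*g^2 + 24*g*h + 8*g - 12*h^2 + 32*h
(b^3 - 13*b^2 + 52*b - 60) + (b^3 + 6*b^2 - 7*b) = 2*b^3 - 7*b^2 + 45*b - 60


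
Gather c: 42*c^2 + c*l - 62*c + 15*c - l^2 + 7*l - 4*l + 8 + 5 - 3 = 42*c^2 + c*(l - 47) - l^2 + 3*l + 10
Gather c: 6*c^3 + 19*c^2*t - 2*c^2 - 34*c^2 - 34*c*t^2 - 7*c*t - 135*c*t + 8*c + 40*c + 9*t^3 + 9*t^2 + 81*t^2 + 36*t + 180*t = 6*c^3 + c^2*(19*t - 36) + c*(-34*t^2 - 142*t + 48) + 9*t^3 + 90*t^2 + 216*t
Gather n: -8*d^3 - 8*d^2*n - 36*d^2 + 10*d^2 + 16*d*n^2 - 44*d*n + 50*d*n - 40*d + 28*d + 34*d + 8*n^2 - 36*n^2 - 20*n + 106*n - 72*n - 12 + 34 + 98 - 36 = -8*d^3 - 26*d^2 + 22*d + n^2*(16*d - 28) + n*(-8*d^2 + 6*d + 14) + 84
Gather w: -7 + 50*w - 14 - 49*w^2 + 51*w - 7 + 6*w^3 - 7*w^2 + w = 6*w^3 - 56*w^2 + 102*w - 28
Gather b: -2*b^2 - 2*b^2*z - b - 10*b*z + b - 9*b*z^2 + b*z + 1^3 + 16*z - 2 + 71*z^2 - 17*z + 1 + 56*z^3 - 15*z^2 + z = b^2*(-2*z - 2) + b*(-9*z^2 - 9*z) + 56*z^3 + 56*z^2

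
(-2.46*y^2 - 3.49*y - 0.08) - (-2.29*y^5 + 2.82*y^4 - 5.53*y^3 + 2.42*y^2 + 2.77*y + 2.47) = 2.29*y^5 - 2.82*y^4 + 5.53*y^3 - 4.88*y^2 - 6.26*y - 2.55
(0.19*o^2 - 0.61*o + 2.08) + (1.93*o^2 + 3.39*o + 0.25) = 2.12*o^2 + 2.78*o + 2.33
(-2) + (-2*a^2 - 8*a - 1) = -2*a^2 - 8*a - 3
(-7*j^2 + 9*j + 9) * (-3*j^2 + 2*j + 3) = 21*j^4 - 41*j^3 - 30*j^2 + 45*j + 27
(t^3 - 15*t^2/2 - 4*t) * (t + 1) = t^4 - 13*t^3/2 - 23*t^2/2 - 4*t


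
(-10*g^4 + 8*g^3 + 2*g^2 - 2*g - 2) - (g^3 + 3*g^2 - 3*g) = -10*g^4 + 7*g^3 - g^2 + g - 2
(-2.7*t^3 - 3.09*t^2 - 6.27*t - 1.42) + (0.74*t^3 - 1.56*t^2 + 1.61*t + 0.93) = -1.96*t^3 - 4.65*t^2 - 4.66*t - 0.49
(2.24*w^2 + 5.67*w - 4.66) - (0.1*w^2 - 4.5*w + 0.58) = 2.14*w^2 + 10.17*w - 5.24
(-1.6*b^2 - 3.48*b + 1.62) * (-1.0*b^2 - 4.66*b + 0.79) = 1.6*b^4 + 10.936*b^3 + 13.3328*b^2 - 10.2984*b + 1.2798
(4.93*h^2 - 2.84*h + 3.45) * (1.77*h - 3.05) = 8.7261*h^3 - 20.0633*h^2 + 14.7685*h - 10.5225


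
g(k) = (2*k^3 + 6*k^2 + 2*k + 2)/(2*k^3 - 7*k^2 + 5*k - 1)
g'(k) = (-6*k^2 + 14*k - 5)*(2*k^3 + 6*k^2 + 2*k + 2)/(2*k^3 - 7*k^2 + 5*k - 1)^2 + (6*k^2 + 12*k + 2)/(2*k^3 - 7*k^2 + 5*k - 1) = 2*(-13*k^4 + 6*k^3 + 13*k^2 + 8*k - 6)/(4*k^6 - 28*k^5 + 69*k^4 - 74*k^3 + 39*k^2 - 10*k + 1)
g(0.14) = -5.57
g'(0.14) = -49.51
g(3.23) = 14.55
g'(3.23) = -23.35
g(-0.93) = -0.28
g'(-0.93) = -0.19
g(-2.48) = -0.04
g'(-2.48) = -0.14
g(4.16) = 6.05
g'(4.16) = -3.53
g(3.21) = 15.03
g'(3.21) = -24.98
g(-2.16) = -0.09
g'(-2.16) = -0.15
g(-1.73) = -0.15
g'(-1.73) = -0.15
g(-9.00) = 0.48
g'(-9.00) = -0.04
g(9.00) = 2.10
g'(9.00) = -0.18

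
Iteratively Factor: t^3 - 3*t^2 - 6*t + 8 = (t - 1)*(t^2 - 2*t - 8) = (t - 4)*(t - 1)*(t + 2)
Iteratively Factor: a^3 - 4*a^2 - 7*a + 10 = (a + 2)*(a^2 - 6*a + 5) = (a - 5)*(a + 2)*(a - 1)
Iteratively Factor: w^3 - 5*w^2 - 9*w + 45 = (w - 3)*(w^2 - 2*w - 15) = (w - 3)*(w + 3)*(w - 5)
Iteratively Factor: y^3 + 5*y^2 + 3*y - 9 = (y - 1)*(y^2 + 6*y + 9) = (y - 1)*(y + 3)*(y + 3)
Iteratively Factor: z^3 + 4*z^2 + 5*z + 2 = (z + 1)*(z^2 + 3*z + 2) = (z + 1)^2*(z + 2)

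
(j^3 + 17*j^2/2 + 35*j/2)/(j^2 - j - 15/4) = 2*j*(2*j^2 + 17*j + 35)/(4*j^2 - 4*j - 15)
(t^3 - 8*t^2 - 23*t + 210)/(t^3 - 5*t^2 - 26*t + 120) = (t - 7)/(t - 4)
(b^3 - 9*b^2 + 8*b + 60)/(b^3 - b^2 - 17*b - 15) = (b^2 - 4*b - 12)/(b^2 + 4*b + 3)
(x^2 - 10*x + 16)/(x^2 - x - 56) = (x - 2)/(x + 7)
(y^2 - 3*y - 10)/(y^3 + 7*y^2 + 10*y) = (y - 5)/(y*(y + 5))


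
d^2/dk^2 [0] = 0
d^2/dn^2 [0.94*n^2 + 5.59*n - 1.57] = 1.88000000000000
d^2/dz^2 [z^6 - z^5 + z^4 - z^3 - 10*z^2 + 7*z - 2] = 30*z^4 - 20*z^3 + 12*z^2 - 6*z - 20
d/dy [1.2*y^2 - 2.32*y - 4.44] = 2.4*y - 2.32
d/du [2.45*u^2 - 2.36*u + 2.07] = 4.9*u - 2.36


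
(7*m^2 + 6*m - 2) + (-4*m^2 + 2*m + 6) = 3*m^2 + 8*m + 4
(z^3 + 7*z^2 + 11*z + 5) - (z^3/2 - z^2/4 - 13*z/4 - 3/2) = z^3/2 + 29*z^2/4 + 57*z/4 + 13/2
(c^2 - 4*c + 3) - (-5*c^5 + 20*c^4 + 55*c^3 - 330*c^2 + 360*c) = 5*c^5 - 20*c^4 - 55*c^3 + 331*c^2 - 364*c + 3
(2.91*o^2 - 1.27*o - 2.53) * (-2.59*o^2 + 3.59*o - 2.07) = -7.5369*o^4 + 13.7362*o^3 - 4.0303*o^2 - 6.4538*o + 5.2371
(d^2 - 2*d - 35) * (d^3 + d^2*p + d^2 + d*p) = d^5 + d^4*p - d^4 - d^3*p - 37*d^3 - 37*d^2*p - 35*d^2 - 35*d*p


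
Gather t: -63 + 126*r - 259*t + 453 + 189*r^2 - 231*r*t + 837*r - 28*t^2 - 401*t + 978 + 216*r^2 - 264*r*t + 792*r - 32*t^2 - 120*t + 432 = 405*r^2 + 1755*r - 60*t^2 + t*(-495*r - 780) + 1800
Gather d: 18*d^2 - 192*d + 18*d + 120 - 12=18*d^2 - 174*d + 108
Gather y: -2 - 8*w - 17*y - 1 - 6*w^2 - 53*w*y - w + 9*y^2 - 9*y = -6*w^2 - 9*w + 9*y^2 + y*(-53*w - 26) - 3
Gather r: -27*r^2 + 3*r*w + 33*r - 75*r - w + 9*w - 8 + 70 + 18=-27*r^2 + r*(3*w - 42) + 8*w + 80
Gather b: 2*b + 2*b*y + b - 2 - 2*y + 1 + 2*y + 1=b*(2*y + 3)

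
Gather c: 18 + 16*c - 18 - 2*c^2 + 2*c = -2*c^2 + 18*c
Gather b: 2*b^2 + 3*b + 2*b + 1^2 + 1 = 2*b^2 + 5*b + 2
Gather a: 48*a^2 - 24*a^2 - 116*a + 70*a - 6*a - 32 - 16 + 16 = 24*a^2 - 52*a - 32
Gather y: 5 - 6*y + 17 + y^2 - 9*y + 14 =y^2 - 15*y + 36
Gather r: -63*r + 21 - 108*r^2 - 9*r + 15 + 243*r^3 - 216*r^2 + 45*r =243*r^3 - 324*r^2 - 27*r + 36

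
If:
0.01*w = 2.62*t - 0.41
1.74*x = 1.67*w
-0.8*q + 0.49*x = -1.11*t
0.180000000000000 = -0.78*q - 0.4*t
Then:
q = -0.31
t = 0.15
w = -0.89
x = -0.85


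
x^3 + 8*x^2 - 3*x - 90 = (x - 3)*(x + 5)*(x + 6)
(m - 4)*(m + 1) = m^2 - 3*m - 4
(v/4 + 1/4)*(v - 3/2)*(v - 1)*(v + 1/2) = v^4/4 - v^3/4 - 7*v^2/16 + v/4 + 3/16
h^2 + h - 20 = (h - 4)*(h + 5)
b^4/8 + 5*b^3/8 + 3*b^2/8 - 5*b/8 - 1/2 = (b/4 + 1)*(b/2 + 1/2)*(b - 1)*(b + 1)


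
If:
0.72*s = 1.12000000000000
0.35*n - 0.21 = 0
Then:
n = 0.60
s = 1.56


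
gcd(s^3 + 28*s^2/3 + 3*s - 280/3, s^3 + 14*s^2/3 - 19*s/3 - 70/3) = s + 5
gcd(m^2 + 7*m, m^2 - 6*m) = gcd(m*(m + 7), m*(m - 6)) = m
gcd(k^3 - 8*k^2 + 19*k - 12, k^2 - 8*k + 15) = k - 3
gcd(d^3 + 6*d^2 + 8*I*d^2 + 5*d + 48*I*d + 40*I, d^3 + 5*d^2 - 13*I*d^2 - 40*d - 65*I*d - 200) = d + 5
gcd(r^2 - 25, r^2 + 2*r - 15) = r + 5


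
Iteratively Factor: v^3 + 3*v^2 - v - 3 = (v + 1)*(v^2 + 2*v - 3) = (v + 1)*(v + 3)*(v - 1)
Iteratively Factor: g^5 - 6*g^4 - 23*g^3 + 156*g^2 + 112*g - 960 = (g - 4)*(g^4 - 2*g^3 - 31*g^2 + 32*g + 240) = (g - 5)*(g - 4)*(g^3 + 3*g^2 - 16*g - 48) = (g - 5)*(g - 4)*(g + 4)*(g^2 - g - 12) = (g - 5)*(g - 4)^2*(g + 4)*(g + 3)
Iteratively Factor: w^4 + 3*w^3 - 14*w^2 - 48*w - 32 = (w + 4)*(w^3 - w^2 - 10*w - 8) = (w - 4)*(w + 4)*(w^2 + 3*w + 2) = (w - 4)*(w + 1)*(w + 4)*(w + 2)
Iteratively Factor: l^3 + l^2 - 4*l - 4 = (l + 1)*(l^2 - 4) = (l - 2)*(l + 1)*(l + 2)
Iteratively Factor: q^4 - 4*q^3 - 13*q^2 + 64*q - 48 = (q - 1)*(q^3 - 3*q^2 - 16*q + 48) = (q - 1)*(q + 4)*(q^2 - 7*q + 12) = (q - 3)*(q - 1)*(q + 4)*(q - 4)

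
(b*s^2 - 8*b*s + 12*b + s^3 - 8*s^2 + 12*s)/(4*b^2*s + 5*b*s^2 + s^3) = (s^2 - 8*s + 12)/(s*(4*b + s))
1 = 1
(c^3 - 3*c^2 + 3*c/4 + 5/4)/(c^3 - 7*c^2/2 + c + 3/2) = (c - 5/2)/(c - 3)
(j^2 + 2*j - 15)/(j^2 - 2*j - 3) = (j + 5)/(j + 1)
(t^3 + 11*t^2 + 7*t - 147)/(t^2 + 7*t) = t + 4 - 21/t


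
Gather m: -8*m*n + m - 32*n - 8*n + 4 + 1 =m*(1 - 8*n) - 40*n + 5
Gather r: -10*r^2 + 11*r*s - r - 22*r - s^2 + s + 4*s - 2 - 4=-10*r^2 + r*(11*s - 23) - s^2 + 5*s - 6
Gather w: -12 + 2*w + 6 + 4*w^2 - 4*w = 4*w^2 - 2*w - 6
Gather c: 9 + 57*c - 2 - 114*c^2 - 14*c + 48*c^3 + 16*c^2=48*c^3 - 98*c^2 + 43*c + 7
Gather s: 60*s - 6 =60*s - 6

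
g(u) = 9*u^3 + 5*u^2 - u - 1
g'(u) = 27*u^2 + 10*u - 1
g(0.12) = -1.03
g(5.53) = 1668.39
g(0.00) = -1.00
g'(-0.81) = 8.61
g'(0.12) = 0.59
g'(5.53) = 879.98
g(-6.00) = -1759.00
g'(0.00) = -1.00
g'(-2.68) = 166.12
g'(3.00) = 272.00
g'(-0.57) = 2.07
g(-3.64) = -365.17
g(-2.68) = -135.65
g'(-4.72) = 553.32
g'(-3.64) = 320.34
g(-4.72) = -831.27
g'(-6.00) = 911.00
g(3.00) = 284.00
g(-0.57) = -0.47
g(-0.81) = -1.69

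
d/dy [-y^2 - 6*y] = -2*y - 6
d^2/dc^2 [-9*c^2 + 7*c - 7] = -18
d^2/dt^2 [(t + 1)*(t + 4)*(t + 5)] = 6*t + 20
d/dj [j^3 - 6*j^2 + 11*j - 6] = 3*j^2 - 12*j + 11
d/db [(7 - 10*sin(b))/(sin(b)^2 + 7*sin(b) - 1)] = (10*sin(b)^2 - 14*sin(b) - 39)*cos(b)/(7*sin(b) - cos(b)^2)^2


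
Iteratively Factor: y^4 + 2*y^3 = (y + 2)*(y^3) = y*(y + 2)*(y^2) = y^2*(y + 2)*(y)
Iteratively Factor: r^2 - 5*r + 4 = (r - 4)*(r - 1)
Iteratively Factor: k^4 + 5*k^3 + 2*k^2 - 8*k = (k + 2)*(k^3 + 3*k^2 - 4*k) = k*(k + 2)*(k^2 + 3*k - 4) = k*(k + 2)*(k + 4)*(k - 1)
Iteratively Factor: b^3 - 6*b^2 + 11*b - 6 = (b - 3)*(b^2 - 3*b + 2) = (b - 3)*(b - 2)*(b - 1)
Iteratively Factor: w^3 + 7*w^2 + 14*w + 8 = (w + 4)*(w^2 + 3*w + 2) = (w + 1)*(w + 4)*(w + 2)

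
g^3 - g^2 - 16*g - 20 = (g - 5)*(g + 2)^2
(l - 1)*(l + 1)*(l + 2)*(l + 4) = l^4 + 6*l^3 + 7*l^2 - 6*l - 8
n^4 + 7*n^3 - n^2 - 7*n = n*(n - 1)*(n + 1)*(n + 7)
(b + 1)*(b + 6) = b^2 + 7*b + 6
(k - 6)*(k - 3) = k^2 - 9*k + 18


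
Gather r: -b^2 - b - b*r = -b^2 - b*r - b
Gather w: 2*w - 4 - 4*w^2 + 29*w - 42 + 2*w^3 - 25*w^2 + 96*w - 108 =2*w^3 - 29*w^2 + 127*w - 154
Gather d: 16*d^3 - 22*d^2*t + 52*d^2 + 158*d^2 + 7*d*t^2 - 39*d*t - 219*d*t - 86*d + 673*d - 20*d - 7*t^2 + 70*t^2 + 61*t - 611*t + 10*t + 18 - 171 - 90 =16*d^3 + d^2*(210 - 22*t) + d*(7*t^2 - 258*t + 567) + 63*t^2 - 540*t - 243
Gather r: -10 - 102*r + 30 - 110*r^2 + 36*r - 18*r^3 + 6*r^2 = -18*r^3 - 104*r^2 - 66*r + 20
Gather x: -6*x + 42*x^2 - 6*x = 42*x^2 - 12*x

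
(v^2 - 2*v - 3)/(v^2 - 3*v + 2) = (v^2 - 2*v - 3)/(v^2 - 3*v + 2)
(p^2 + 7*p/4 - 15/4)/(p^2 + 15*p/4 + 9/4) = (4*p - 5)/(4*p + 3)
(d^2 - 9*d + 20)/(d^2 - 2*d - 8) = (d - 5)/(d + 2)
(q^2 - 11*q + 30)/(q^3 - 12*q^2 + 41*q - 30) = 1/(q - 1)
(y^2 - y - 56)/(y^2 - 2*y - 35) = (-y^2 + y + 56)/(-y^2 + 2*y + 35)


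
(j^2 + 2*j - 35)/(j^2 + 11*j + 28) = (j - 5)/(j + 4)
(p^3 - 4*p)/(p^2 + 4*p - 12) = p*(p + 2)/(p + 6)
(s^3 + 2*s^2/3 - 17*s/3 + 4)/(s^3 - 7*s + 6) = (s - 4/3)/(s - 2)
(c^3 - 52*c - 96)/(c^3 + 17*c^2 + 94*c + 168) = (c^2 - 6*c - 16)/(c^2 + 11*c + 28)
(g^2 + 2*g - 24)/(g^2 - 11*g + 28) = (g + 6)/(g - 7)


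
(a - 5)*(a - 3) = a^2 - 8*a + 15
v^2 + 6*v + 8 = (v + 2)*(v + 4)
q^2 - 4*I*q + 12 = (q - 6*I)*(q + 2*I)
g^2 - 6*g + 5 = (g - 5)*(g - 1)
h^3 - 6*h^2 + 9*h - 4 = (h - 4)*(h - 1)^2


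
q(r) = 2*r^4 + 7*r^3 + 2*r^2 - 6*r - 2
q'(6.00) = 2502.00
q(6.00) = 4138.00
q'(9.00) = 7563.00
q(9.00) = 18331.00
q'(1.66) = 95.10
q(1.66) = 40.76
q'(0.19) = -4.43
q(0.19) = -3.02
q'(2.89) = 374.05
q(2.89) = 305.84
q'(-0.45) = -4.28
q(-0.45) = 0.55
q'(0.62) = 6.46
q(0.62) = -2.99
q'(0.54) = 3.54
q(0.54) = -3.38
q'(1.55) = 80.44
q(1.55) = 31.12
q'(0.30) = -2.69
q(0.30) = -3.41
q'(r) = 8*r^3 + 21*r^2 + 4*r - 6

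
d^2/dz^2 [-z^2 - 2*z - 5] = -2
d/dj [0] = 0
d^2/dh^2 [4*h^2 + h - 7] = 8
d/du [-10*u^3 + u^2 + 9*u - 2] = -30*u^2 + 2*u + 9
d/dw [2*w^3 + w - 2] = 6*w^2 + 1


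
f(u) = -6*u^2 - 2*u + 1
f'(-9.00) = 106.00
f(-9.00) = -467.00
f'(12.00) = -146.00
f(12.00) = -887.00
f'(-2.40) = 26.80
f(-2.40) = -28.76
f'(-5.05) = 58.60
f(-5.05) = -141.92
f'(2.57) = -32.84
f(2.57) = -43.77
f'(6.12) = -75.44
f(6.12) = -235.97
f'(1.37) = -18.44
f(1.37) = -13.00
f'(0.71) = -10.52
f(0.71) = -3.44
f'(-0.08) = -1.04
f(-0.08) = 1.12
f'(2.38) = -30.56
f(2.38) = -37.75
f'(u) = -12*u - 2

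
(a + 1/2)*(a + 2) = a^2 + 5*a/2 + 1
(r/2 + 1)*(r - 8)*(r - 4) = r^3/2 - 5*r^2 + 4*r + 32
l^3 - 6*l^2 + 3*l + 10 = (l - 5)*(l - 2)*(l + 1)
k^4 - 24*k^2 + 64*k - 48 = (k - 2)^3*(k + 6)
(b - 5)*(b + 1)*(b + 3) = b^3 - b^2 - 17*b - 15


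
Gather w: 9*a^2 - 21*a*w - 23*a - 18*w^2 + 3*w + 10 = 9*a^2 - 23*a - 18*w^2 + w*(3 - 21*a) + 10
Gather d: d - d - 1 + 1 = 0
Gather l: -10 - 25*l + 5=-25*l - 5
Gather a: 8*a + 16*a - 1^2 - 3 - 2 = 24*a - 6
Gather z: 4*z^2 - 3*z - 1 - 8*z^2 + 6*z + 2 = -4*z^2 + 3*z + 1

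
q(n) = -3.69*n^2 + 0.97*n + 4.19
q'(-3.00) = 23.11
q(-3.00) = -31.93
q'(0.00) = 0.97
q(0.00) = 4.19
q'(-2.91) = 22.45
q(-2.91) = -29.88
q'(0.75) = -4.56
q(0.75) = 2.84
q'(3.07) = -21.69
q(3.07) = -27.61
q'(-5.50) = 41.56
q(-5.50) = -112.77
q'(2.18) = -15.12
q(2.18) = -11.23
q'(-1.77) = 14.03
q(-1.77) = -9.09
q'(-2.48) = 19.27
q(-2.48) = -20.91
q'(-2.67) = 20.67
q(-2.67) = -24.71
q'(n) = 0.97 - 7.38*n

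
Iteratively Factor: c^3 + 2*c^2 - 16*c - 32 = (c - 4)*(c^2 + 6*c + 8) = (c - 4)*(c + 2)*(c + 4)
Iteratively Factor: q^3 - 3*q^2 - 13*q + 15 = (q - 1)*(q^2 - 2*q - 15) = (q - 1)*(q + 3)*(q - 5)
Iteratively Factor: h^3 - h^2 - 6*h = (h - 3)*(h^2 + 2*h) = (h - 3)*(h + 2)*(h)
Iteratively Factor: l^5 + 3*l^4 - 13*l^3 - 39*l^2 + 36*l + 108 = (l + 3)*(l^4 - 13*l^2 + 36) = (l + 2)*(l + 3)*(l^3 - 2*l^2 - 9*l + 18) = (l - 3)*(l + 2)*(l + 3)*(l^2 + l - 6) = (l - 3)*(l + 2)*(l + 3)^2*(l - 2)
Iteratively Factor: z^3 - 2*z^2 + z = (z)*(z^2 - 2*z + 1) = z*(z - 1)*(z - 1)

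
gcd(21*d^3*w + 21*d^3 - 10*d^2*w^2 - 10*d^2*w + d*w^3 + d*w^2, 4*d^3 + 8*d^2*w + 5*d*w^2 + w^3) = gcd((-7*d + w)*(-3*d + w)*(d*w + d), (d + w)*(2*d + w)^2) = 1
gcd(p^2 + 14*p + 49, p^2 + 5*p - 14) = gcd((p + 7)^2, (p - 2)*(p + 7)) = p + 7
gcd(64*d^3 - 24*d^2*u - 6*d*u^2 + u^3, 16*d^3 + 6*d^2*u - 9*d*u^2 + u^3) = 16*d^2 - 10*d*u + u^2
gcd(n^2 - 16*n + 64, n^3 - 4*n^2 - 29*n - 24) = n - 8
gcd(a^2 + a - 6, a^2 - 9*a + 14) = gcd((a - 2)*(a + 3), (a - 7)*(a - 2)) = a - 2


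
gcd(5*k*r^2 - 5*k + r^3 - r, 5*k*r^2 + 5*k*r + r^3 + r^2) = 5*k*r + 5*k + r^2 + r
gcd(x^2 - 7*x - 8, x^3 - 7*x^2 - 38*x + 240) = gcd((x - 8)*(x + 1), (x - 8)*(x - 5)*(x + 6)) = x - 8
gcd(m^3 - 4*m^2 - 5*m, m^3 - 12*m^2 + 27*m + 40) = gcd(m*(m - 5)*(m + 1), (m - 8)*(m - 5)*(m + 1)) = m^2 - 4*m - 5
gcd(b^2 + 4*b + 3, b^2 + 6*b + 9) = b + 3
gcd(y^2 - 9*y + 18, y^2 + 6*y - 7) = 1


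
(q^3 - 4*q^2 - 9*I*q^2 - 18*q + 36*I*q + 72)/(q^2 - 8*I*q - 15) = (q^2 + q*(-4 - 6*I) + 24*I)/(q - 5*I)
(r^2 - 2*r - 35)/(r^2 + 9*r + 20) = (r - 7)/(r + 4)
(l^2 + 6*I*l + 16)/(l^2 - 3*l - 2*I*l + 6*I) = (l + 8*I)/(l - 3)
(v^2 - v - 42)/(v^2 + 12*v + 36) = (v - 7)/(v + 6)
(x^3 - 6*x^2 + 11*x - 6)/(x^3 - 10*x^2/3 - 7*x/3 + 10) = 3*(x - 1)/(3*x + 5)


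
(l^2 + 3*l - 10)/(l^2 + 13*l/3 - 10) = 3*(l^2 + 3*l - 10)/(3*l^2 + 13*l - 30)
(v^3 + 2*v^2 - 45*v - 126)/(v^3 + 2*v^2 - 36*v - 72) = (v^2 - 4*v - 21)/(v^2 - 4*v - 12)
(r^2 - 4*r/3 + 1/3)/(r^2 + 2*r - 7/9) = 3*(r - 1)/(3*r + 7)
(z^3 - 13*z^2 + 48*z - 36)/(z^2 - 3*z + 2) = (z^2 - 12*z + 36)/(z - 2)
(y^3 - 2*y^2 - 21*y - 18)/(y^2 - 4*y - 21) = (y^2 - 5*y - 6)/(y - 7)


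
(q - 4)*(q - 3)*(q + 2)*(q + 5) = q^4 - 27*q^2 + 14*q + 120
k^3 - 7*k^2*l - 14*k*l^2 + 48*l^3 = (k - 8*l)*(k - 2*l)*(k + 3*l)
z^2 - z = z*(z - 1)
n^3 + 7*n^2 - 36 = (n - 2)*(n + 3)*(n + 6)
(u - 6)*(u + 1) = u^2 - 5*u - 6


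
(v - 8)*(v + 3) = v^2 - 5*v - 24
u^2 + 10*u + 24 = (u + 4)*(u + 6)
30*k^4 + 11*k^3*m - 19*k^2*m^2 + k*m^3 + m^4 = (-3*k + m)*(-2*k + m)*(k + m)*(5*k + m)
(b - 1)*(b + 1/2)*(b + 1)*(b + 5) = b^4 + 11*b^3/2 + 3*b^2/2 - 11*b/2 - 5/2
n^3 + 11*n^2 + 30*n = n*(n + 5)*(n + 6)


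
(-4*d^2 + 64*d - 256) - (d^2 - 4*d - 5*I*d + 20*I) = -5*d^2 + 68*d + 5*I*d - 256 - 20*I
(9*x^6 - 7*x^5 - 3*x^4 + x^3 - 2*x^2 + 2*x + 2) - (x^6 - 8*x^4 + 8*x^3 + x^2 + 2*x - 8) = 8*x^6 - 7*x^5 + 5*x^4 - 7*x^3 - 3*x^2 + 10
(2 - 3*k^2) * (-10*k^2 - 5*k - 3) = 30*k^4 + 15*k^3 - 11*k^2 - 10*k - 6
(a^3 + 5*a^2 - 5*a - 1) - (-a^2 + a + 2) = a^3 + 6*a^2 - 6*a - 3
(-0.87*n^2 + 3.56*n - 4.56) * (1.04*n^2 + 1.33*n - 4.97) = -0.9048*n^4 + 2.5453*n^3 + 4.3163*n^2 - 23.758*n + 22.6632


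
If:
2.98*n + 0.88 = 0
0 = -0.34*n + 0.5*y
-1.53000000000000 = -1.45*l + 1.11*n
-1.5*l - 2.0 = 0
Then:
No Solution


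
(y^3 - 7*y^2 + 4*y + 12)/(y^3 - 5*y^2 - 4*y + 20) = (y^2 - 5*y - 6)/(y^2 - 3*y - 10)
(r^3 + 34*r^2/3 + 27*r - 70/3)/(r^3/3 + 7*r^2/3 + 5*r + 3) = (3*r^3 + 34*r^2 + 81*r - 70)/(r^3 + 7*r^2 + 15*r + 9)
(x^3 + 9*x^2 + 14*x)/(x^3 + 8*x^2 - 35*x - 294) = x*(x + 2)/(x^2 + x - 42)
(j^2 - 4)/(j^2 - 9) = (j^2 - 4)/(j^2 - 9)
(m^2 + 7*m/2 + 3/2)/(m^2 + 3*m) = (m + 1/2)/m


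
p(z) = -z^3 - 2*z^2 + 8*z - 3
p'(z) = -3*z^2 - 4*z + 8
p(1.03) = 2.03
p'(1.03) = 0.70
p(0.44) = 0.05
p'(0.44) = 5.66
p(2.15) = -4.98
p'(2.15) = -14.47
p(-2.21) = -19.65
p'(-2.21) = 2.19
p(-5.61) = 65.73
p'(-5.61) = -63.98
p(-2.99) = -18.07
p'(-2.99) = -6.86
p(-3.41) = -13.88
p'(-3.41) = -13.24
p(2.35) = -8.22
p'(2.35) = -17.97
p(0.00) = -3.00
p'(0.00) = 8.00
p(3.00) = -24.00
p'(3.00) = -31.00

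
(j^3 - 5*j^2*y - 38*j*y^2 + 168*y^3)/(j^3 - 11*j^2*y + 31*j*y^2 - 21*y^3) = (j^2 + 2*j*y - 24*y^2)/(j^2 - 4*j*y + 3*y^2)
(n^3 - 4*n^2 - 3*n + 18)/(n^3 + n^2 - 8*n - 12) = (n - 3)/(n + 2)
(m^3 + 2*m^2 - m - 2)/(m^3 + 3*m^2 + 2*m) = (m - 1)/m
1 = 1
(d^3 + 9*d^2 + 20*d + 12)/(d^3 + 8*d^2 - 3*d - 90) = (d^2 + 3*d + 2)/(d^2 + 2*d - 15)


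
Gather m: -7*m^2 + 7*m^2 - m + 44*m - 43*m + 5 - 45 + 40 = 0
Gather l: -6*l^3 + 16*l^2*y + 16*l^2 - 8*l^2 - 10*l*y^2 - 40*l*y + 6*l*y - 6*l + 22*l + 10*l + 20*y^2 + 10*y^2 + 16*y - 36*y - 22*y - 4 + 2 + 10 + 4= -6*l^3 + l^2*(16*y + 8) + l*(-10*y^2 - 34*y + 26) + 30*y^2 - 42*y + 12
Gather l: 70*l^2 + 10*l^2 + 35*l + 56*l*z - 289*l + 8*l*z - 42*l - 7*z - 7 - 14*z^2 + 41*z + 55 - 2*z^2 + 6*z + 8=80*l^2 + l*(64*z - 296) - 16*z^2 + 40*z + 56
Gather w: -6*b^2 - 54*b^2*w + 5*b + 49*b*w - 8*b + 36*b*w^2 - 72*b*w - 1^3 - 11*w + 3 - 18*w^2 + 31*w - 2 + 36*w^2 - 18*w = -6*b^2 - 3*b + w^2*(36*b + 18) + w*(-54*b^2 - 23*b + 2)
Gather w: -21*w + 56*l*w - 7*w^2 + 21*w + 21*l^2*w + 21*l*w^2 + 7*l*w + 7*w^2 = 21*l*w^2 + w*(21*l^2 + 63*l)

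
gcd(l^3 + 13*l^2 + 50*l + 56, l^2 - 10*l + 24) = 1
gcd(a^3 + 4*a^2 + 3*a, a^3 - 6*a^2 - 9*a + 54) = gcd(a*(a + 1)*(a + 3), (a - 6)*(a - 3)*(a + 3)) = a + 3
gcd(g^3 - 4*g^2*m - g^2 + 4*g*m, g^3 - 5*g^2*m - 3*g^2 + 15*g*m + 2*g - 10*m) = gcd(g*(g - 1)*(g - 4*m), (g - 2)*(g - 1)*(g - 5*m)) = g - 1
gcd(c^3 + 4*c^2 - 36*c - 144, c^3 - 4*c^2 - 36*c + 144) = c^2 - 36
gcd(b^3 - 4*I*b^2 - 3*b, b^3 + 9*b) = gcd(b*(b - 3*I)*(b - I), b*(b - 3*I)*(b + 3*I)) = b^2 - 3*I*b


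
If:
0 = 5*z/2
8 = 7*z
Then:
No Solution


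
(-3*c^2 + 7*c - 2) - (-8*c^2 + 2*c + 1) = 5*c^2 + 5*c - 3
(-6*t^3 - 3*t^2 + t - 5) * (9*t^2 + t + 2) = -54*t^5 - 33*t^4 - 6*t^3 - 50*t^2 - 3*t - 10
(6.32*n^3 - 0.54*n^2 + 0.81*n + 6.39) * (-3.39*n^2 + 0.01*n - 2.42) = -21.4248*n^5 + 1.8938*n^4 - 18.0457*n^3 - 20.3472*n^2 - 1.8963*n - 15.4638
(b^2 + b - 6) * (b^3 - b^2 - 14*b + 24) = b^5 - 21*b^3 + 16*b^2 + 108*b - 144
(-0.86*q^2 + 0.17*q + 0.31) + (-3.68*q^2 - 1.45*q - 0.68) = -4.54*q^2 - 1.28*q - 0.37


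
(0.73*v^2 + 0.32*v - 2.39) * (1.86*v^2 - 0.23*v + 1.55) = 1.3578*v^4 + 0.4273*v^3 - 3.3875*v^2 + 1.0457*v - 3.7045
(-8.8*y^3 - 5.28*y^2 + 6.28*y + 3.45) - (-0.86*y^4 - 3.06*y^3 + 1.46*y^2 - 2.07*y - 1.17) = 0.86*y^4 - 5.74*y^3 - 6.74*y^2 + 8.35*y + 4.62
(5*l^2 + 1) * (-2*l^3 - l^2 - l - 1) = -10*l^5 - 5*l^4 - 7*l^3 - 6*l^2 - l - 1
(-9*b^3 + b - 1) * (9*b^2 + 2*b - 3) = -81*b^5 - 18*b^4 + 36*b^3 - 7*b^2 - 5*b + 3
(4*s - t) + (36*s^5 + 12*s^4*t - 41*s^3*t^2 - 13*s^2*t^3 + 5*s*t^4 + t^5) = 36*s^5 + 12*s^4*t - 41*s^3*t^2 - 13*s^2*t^3 + 5*s*t^4 + 4*s + t^5 - t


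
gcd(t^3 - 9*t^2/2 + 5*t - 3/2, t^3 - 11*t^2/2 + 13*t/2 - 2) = t^2 - 3*t/2 + 1/2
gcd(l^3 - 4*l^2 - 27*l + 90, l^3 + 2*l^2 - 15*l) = l^2 + 2*l - 15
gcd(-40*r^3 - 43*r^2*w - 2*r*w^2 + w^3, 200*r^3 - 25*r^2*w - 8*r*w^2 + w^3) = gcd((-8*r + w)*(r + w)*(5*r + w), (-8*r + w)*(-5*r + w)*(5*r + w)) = 40*r^2 + 3*r*w - w^2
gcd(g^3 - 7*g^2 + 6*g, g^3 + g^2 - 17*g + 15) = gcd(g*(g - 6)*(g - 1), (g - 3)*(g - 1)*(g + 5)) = g - 1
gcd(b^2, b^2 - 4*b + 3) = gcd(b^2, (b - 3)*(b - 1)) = 1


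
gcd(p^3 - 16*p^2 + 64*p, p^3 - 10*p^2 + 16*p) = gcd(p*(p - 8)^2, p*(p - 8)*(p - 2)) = p^2 - 8*p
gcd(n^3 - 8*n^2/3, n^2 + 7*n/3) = n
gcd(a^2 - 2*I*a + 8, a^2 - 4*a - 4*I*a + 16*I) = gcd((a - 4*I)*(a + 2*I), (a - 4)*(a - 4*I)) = a - 4*I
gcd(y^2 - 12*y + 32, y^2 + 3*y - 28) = y - 4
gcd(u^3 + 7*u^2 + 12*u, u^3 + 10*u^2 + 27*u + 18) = u + 3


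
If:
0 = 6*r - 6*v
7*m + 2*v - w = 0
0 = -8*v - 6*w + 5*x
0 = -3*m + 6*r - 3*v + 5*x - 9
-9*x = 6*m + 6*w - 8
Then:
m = -620/2427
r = 667/809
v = 667/809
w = -338/2427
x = 932/809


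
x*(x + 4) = x^2 + 4*x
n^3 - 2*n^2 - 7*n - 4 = (n - 4)*(n + 1)^2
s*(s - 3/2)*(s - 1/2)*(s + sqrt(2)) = s^4 - 2*s^3 + sqrt(2)*s^3 - 2*sqrt(2)*s^2 + 3*s^2/4 + 3*sqrt(2)*s/4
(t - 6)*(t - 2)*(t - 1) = t^3 - 9*t^2 + 20*t - 12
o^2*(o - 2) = o^3 - 2*o^2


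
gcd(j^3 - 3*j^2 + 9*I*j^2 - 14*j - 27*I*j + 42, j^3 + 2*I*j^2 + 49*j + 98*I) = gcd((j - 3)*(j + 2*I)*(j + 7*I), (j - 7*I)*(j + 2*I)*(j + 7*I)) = j^2 + 9*I*j - 14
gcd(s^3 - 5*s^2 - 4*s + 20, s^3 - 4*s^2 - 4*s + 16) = s^2 - 4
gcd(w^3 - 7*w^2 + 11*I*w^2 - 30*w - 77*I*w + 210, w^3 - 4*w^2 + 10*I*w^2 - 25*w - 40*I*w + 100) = w + 5*I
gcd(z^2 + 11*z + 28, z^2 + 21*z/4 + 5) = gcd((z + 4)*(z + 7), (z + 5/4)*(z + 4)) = z + 4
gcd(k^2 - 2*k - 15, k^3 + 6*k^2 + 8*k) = 1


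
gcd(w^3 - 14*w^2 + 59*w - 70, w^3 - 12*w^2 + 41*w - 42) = w^2 - 9*w + 14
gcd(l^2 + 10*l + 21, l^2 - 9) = l + 3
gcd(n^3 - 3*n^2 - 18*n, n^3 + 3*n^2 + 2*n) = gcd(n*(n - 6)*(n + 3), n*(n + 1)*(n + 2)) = n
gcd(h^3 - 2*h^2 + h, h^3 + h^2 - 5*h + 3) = h^2 - 2*h + 1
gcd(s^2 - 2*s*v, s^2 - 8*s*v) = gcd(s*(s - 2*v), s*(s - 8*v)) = s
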